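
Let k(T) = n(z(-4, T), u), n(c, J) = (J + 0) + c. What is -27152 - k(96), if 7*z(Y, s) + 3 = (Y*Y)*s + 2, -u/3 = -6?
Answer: -191725/7 ≈ -27389.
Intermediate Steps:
u = 18 (u = -3*(-6) = 18)
z(Y, s) = -⅐ + s*Y²/7 (z(Y, s) = -3/7 + ((Y*Y)*s + 2)/7 = -3/7 + (Y²*s + 2)/7 = -3/7 + (s*Y² + 2)/7 = -3/7 + (2 + s*Y²)/7 = -3/7 + (2/7 + s*Y²/7) = -⅐ + s*Y²/7)
n(c, J) = J + c
k(T) = 125/7 + 16*T/7 (k(T) = 18 + (-⅐ + (⅐)*T*(-4)²) = 18 + (-⅐ + (⅐)*T*16) = 18 + (-⅐ + 16*T/7) = 125/7 + 16*T/7)
-27152 - k(96) = -27152 - (125/7 + (16/7)*96) = -27152 - (125/7 + 1536/7) = -27152 - 1*1661/7 = -27152 - 1661/7 = -191725/7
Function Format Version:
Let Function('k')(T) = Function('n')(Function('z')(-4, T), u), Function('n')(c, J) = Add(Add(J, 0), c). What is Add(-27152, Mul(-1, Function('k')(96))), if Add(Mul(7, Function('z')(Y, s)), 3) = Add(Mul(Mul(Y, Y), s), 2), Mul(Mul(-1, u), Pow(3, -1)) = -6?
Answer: Rational(-191725, 7) ≈ -27389.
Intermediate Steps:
u = 18 (u = Mul(-3, -6) = 18)
Function('z')(Y, s) = Add(Rational(-1, 7), Mul(Rational(1, 7), s, Pow(Y, 2))) (Function('z')(Y, s) = Add(Rational(-3, 7), Mul(Rational(1, 7), Add(Mul(Mul(Y, Y), s), 2))) = Add(Rational(-3, 7), Mul(Rational(1, 7), Add(Mul(Pow(Y, 2), s), 2))) = Add(Rational(-3, 7), Mul(Rational(1, 7), Add(Mul(s, Pow(Y, 2)), 2))) = Add(Rational(-3, 7), Mul(Rational(1, 7), Add(2, Mul(s, Pow(Y, 2))))) = Add(Rational(-3, 7), Add(Rational(2, 7), Mul(Rational(1, 7), s, Pow(Y, 2)))) = Add(Rational(-1, 7), Mul(Rational(1, 7), s, Pow(Y, 2))))
Function('n')(c, J) = Add(J, c)
Function('k')(T) = Add(Rational(125, 7), Mul(Rational(16, 7), T)) (Function('k')(T) = Add(18, Add(Rational(-1, 7), Mul(Rational(1, 7), T, Pow(-4, 2)))) = Add(18, Add(Rational(-1, 7), Mul(Rational(1, 7), T, 16))) = Add(18, Add(Rational(-1, 7), Mul(Rational(16, 7), T))) = Add(Rational(125, 7), Mul(Rational(16, 7), T)))
Add(-27152, Mul(-1, Function('k')(96))) = Add(-27152, Mul(-1, Add(Rational(125, 7), Mul(Rational(16, 7), 96)))) = Add(-27152, Mul(-1, Add(Rational(125, 7), Rational(1536, 7)))) = Add(-27152, Mul(-1, Rational(1661, 7))) = Add(-27152, Rational(-1661, 7)) = Rational(-191725, 7)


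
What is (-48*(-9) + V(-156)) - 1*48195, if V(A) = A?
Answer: -47919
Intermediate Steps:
(-48*(-9) + V(-156)) - 1*48195 = (-48*(-9) - 156) - 1*48195 = (432 - 156) - 48195 = 276 - 48195 = -47919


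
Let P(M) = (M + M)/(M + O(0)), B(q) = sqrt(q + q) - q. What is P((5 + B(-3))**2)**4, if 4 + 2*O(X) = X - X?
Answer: (424096*sqrt(6) + 1082927*I)/(16*(1400*sqrt(6) + 4079*I)) ≈ 17.562 - 1.1525*I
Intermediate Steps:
O(X) = -2 (O(X) = -2 + (X - X)/2 = -2 + (1/2)*0 = -2 + 0 = -2)
B(q) = -q + sqrt(2)*sqrt(q) (B(q) = sqrt(2*q) - q = sqrt(2)*sqrt(q) - q = -q + sqrt(2)*sqrt(q))
P(M) = 2*M/(-2 + M) (P(M) = (M + M)/(M - 2) = (2*M)/(-2 + M) = 2*M/(-2 + M))
P((5 + B(-3))**2)**4 = (2*(5 + (-1*(-3) + sqrt(2)*sqrt(-3)))**2/(-2 + (5 + (-1*(-3) + sqrt(2)*sqrt(-3)))**2))**4 = (2*(5 + (3 + sqrt(2)*(I*sqrt(3))))**2/(-2 + (5 + (3 + sqrt(2)*(I*sqrt(3))))**2))**4 = (2*(5 + (3 + I*sqrt(6)))**2/(-2 + (5 + (3 + I*sqrt(6)))**2))**4 = (2*(8 + I*sqrt(6))**2/(-2 + (8 + I*sqrt(6))**2))**4 = 16*(8 + I*sqrt(6))**8/(-2 + (8 + I*sqrt(6))**2)**4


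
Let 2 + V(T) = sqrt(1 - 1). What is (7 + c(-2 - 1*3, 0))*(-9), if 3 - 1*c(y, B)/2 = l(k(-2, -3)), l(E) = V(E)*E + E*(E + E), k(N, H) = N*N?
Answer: 315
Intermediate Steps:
k(N, H) = N**2
V(T) = -2 (V(T) = -2 + sqrt(1 - 1) = -2 + sqrt(0) = -2 + 0 = -2)
l(E) = -2*E + 2*E**2 (l(E) = -2*E + E*(E + E) = -2*E + E*(2*E) = -2*E + 2*E**2)
c(y, B) = -42 (c(y, B) = 6 - 4*(-2)**2*(-1 + (-2)**2) = 6 - 4*4*(-1 + 4) = 6 - 4*4*3 = 6 - 2*24 = 6 - 48 = -42)
(7 + c(-2 - 1*3, 0))*(-9) = (7 - 42)*(-9) = -35*(-9) = 315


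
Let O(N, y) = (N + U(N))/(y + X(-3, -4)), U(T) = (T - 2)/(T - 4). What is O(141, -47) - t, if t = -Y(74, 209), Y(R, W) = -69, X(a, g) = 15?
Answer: -10061/137 ≈ -73.438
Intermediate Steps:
U(T) = (-2 + T)/(-4 + T)
t = 69 (t = -1*(-69) = 69)
O(N, y) = (N + (-2 + N)/(-4 + N))/(15 + y) (O(N, y) = (N + (-2 + N)/(-4 + N))/(y + 15) = (N + (-2 + N)/(-4 + N))/(15 + y))
O(141, -47) - t = (-2 + 141 + 141*(-4 + 141))/((-4 + 141)*(15 - 47)) - 1*69 = (-2 + 141 + 141*137)/(137*(-32)) - 69 = (1/137)*(-1/32)*(-2 + 141 + 19317) - 69 = (1/137)*(-1/32)*19456 - 69 = -608/137 - 69 = -10061/137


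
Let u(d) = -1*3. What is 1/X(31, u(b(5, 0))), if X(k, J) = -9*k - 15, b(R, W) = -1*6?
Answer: -1/294 ≈ -0.0034014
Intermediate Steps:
b(R, W) = -6
u(d) = -3
X(k, J) = -15 - 9*k
1/X(31, u(b(5, 0))) = 1/(-15 - 9*31) = 1/(-15 - 279) = 1/(-294) = -1/294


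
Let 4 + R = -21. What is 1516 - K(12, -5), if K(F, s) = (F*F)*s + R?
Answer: 2261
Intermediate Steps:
R = -25 (R = -4 - 21 = -25)
K(F, s) = -25 + s*F² (K(F, s) = (F*F)*s - 25 = F²*s - 25 = s*F² - 25 = -25 + s*F²)
1516 - K(12, -5) = 1516 - (-25 - 5*12²) = 1516 - (-25 - 5*144) = 1516 - (-25 - 720) = 1516 - 1*(-745) = 1516 + 745 = 2261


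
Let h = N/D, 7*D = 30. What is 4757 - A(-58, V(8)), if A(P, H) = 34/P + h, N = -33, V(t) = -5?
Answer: 1381933/290 ≈ 4765.3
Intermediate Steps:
D = 30/7 (D = (⅐)*30 = 30/7 ≈ 4.2857)
h = -77/10 (h = -33/30/7 = -33*7/30 = -77/10 ≈ -7.7000)
A(P, H) = -77/10 + 34/P (A(P, H) = 34/P - 77/10 = -77/10 + 34/P)
4757 - A(-58, V(8)) = 4757 - (-77/10 + 34/(-58)) = 4757 - (-77/10 + 34*(-1/58)) = 4757 - (-77/10 - 17/29) = 4757 - 1*(-2403/290) = 4757 + 2403/290 = 1381933/290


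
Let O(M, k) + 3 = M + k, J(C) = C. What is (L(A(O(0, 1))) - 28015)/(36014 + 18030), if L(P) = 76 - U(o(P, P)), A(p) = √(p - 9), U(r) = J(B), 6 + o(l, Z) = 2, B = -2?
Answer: -27937/54044 ≈ -0.51693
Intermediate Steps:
o(l, Z) = -4 (o(l, Z) = -6 + 2 = -4)
U(r) = -2
O(M, k) = -3 + M + k (O(M, k) = -3 + (M + k) = -3 + M + k)
A(p) = √(-9 + p)
L(P) = 78 (L(P) = 76 - 1*(-2) = 76 + 2 = 78)
(L(A(O(0, 1))) - 28015)/(36014 + 18030) = (78 - 28015)/(36014 + 18030) = -27937/54044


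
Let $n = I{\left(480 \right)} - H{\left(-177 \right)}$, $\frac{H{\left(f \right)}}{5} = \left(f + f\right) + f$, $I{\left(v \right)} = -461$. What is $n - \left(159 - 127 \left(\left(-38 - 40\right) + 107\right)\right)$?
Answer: $5718$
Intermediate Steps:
$H{\left(f \right)} = 15 f$ ($H{\left(f \right)} = 5 \left(\left(f + f\right) + f\right) = 5 \left(2 f + f\right) = 5 \cdot 3 f = 15 f$)
$n = 2194$ ($n = -461 - 15 \left(-177\right) = -461 - -2655 = -461 + 2655 = 2194$)
$n - \left(159 - 127 \left(\left(-38 - 40\right) + 107\right)\right) = 2194 - \left(159 - 127 \left(\left(-38 - 40\right) + 107\right)\right) = 2194 - \left(159 - 127 \left(-78 + 107\right)\right) = 2194 + \left(-159 + 127 \cdot 29\right) = 2194 + \left(-159 + 3683\right) = 2194 + 3524 = 5718$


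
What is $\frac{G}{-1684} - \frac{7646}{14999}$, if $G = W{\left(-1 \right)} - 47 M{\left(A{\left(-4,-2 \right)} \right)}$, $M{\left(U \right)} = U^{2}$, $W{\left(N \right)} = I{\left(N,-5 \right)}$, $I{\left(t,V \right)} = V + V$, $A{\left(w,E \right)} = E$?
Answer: $- \frac{4953031}{12629158} \approx -0.39219$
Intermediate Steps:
$I{\left(t,V \right)} = 2 V$
$W{\left(N \right)} = -10$ ($W{\left(N \right)} = 2 \left(-5\right) = -10$)
$G = -198$ ($G = -10 - 47 \left(-2\right)^{2} = -10 - 188 = -198$)
$\frac{G}{-1684} - \frac{7646}{14999} = - \frac{198}{-1684} - \frac{7646}{14999} = \left(-198\right) \left(- \frac{1}{1684}\right) - \frac{7646}{14999} = \frac{99}{842} - \frac{7646}{14999} = - \frac{4953031}{12629158}$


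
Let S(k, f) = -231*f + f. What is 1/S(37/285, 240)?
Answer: -1/55200 ≈ -1.8116e-5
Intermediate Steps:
S(k, f) = -230*f
1/S(37/285, 240) = 1/(-230*240) = 1/(-55200) = -1/55200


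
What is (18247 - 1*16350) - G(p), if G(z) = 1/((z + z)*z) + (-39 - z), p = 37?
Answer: 5402073/2738 ≈ 1973.0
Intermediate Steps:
G(z) = -39 + 1/(2*z**2) - z (G(z) = 1/(((2*z))*z) + (-39 - z) = (1/(2*z))/z + (-39 - z) = 1/(2*z**2) + (-39 - z) = -39 + 1/(2*z**2) - z)
(18247 - 1*16350) - G(p) = (18247 - 1*16350) - (-39 + (1/2)/37**2 - 1*37) = (18247 - 16350) - (-39 + (1/2)*(1/1369) - 37) = 1897 - (-39 + 1/2738 - 37) = 1897 - 1*(-208087/2738) = 1897 + 208087/2738 = 5402073/2738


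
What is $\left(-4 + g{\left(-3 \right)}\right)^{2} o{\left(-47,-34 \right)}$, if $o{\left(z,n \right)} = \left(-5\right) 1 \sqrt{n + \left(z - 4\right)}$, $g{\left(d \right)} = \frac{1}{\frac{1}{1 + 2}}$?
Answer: $- 5 i \sqrt{85} \approx - 46.098 i$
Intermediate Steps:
$g{\left(d \right)} = 3$ ($g{\left(d \right)} = \frac{1}{\frac{1}{3}} = 3$)
$o{\left(z,n \right)} = - 5 \sqrt{-4 + n + z}$ ($o{\left(z,n \right)} = - 5 \sqrt{n + \left(-4 + z\right)} = - 5 \sqrt{-4 + n + z}$)
$\left(-4 + g{\left(-3 \right)}\right)^{2} o{\left(-47,-34 \right)} = \left(-4 + 3\right)^{2} \left(- 5 \sqrt{-4 - 34 - 47}\right) = \left(-1\right)^{2} \left(- 5 \sqrt{-85}\right) = 1 \left(- 5 i \sqrt{85}\right) = - 5 i \sqrt{85}$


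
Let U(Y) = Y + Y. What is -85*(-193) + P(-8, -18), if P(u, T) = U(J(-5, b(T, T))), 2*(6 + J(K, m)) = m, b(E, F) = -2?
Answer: 16391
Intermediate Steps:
J(K, m) = -6 + m/2
U(Y) = 2*Y
P(u, T) = -14 (P(u, T) = 2*(-6 + (1/2)*(-2)) = 2*(-6 - 1) = 2*(-7) = -14)
-85*(-193) + P(-8, -18) = -85*(-193) - 14 = 16405 - 14 = 16391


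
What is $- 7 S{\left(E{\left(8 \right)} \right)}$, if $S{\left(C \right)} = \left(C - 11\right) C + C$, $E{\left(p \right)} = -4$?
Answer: $-392$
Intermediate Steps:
$S{\left(C \right)} = C + C \left(-11 + C\right)$ ($S{\left(C \right)} = \left(-11 + C\right) C + C = C \left(-11 + C\right) + C = C + C \left(-11 + C\right)$)
$- 7 S{\left(E{\left(8 \right)} \right)} = - 7 \left(- 4 \left(-10 - 4\right)\right) = - 7 \left(\left(-4\right) \left(-14\right)\right) = \left(-7\right) 56 = -392$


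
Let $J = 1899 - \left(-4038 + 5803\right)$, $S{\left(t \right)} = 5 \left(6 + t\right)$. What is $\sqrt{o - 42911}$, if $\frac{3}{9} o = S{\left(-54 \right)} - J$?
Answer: $i \sqrt{44033} \approx 209.84 i$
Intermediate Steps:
$S{\left(t \right)} = 30 + 5 t$
$J = 134$ ($J = 1899 - 1765 = 134$)
$o = -1122$ ($o = 3 \left(\left(30 + 5 \left(-54\right)\right) - 134\right) = 3 \left(\left(30 - 270\right) - 134\right) = 3 \left(-240 - 134\right) = 3 \left(-374\right) = -1122$)
$\sqrt{o - 42911} = \sqrt{-1122 - 42911} = \sqrt{-44033} = i \sqrt{44033}$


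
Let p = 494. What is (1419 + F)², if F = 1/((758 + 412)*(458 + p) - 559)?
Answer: 2495596603048147600/1239394584961 ≈ 2.0136e+6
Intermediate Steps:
F = 1/1113281 (F = 1/((758 + 412)*(458 + 494) - 559) = 1/(1170*952 - 559) = 1/(1113840 - 559) = 1/1113281 ≈ 8.9825e-7)
(1419 + F)² = (1419 + 1/1113281)² = (1579745740/1113281)² = 2495596603048147600/1239394584961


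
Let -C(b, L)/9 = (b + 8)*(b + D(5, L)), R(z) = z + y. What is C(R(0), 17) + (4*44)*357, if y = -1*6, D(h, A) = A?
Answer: 62634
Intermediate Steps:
y = -6
R(z) = -6 + z (R(z) = z - 6 = -6 + z)
C(b, L) = -9*(8 + b)*(L + b) (C(b, L) = -9*(b + 8)*(b + L) = -9*(8 + b)*(L + b))
C(R(0), 17) + (4*44)*357 = (-72*17 - 72*(-6 + 0) - 9*(-6 + 0)² - 9*17*(-6 + 0)) + (4*44)*357 = (-1224 - 72*(-6) - 9*(-6)² - 9*17*(-6)) + 176*357 = (-1224 + 432 - 9*36 + 918) + 62832 = (-1224 + 432 - 324 + 918) + 62832 = -198 + 62832 = 62634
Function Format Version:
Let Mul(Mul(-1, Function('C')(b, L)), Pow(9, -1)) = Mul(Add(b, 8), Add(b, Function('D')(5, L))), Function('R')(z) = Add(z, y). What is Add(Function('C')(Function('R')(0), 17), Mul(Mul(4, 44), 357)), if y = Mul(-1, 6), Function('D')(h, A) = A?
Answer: 62634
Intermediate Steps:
y = -6
Function('R')(z) = Add(-6, z) (Function('R')(z) = Add(z, -6) = Add(-6, z))
Function('C')(b, L) = Mul(-9, Add(8, b), Add(L, b)) (Function('C')(b, L) = Mul(-9, Mul(Add(b, 8), Add(b, L))) = Mul(-9, Mul(Add(8, b), Add(L, b))) = Mul(-9, Add(8, b), Add(L, b)))
Add(Function('C')(Function('R')(0), 17), Mul(Mul(4, 44), 357)) = Add(Add(Mul(-72, 17), Mul(-72, Add(-6, 0)), Mul(-9, Pow(Add(-6, 0), 2)), Mul(-9, 17, Add(-6, 0))), Mul(Mul(4, 44), 357)) = Add(Add(-1224, Mul(-72, -6), Mul(-9, Pow(-6, 2)), Mul(-9, 17, -6)), Mul(176, 357)) = Add(Add(-1224, 432, Mul(-9, 36), 918), 62832) = Add(Add(-1224, 432, -324, 918), 62832) = Add(-198, 62832) = 62634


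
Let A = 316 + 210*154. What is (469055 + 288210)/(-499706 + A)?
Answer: -151453/93410 ≈ -1.6214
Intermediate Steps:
A = 32656 (A = 316 + 32340 = 32656)
(469055 + 288210)/(-499706 + A) = (469055 + 288210)/(-499706 + 32656) = 757265/(-467050) = 757265*(-1/467050) = -151453/93410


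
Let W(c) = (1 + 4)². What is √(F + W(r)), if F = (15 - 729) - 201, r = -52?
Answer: I*√890 ≈ 29.833*I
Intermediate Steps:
F = -915 (F = -714 - 201 = -915)
W(c) = 25 (W(c) = 5² = 25)
√(F + W(r)) = √(-915 + 25) = √(-890) = I*√890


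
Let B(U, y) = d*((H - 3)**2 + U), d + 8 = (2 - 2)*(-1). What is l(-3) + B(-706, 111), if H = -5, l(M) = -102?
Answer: 5034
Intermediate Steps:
d = -8 (d = -8 + (2 - 2)*(-1) = -8 + 0*(-1) = -8 + 0 = -8)
B(U, y) = -512 - 8*U (B(U, y) = -8*((-5 - 3)**2 + U) = -8*((-8)**2 + U) = -8*(64 + U) = -512 - 8*U)
l(-3) + B(-706, 111) = -102 + (-512 - 8*(-706)) = -102 + (-512 + 5648) = -102 + 5136 = 5034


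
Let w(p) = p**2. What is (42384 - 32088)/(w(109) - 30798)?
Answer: -10296/18917 ≈ -0.54427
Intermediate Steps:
(42384 - 32088)/(w(109) - 30798) = (42384 - 32088)/(109**2 - 30798) = 10296/(11881 - 30798) = 10296/(-18917) = 10296*(-1/18917) = -10296/18917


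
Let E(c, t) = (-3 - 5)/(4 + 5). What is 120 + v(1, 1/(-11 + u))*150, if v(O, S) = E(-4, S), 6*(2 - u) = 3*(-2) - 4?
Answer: -40/3 ≈ -13.333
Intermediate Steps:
E(c, t) = -8/9
u = 11/3 (u = 2 - (3*(-2) - 4)/6 = 2 - (-6 - 4)/6 = 2 - 1/6*(-10) = 2 + 5/3 = 11/3 ≈ 3.6667)
v(O, S) = -8/9
120 + v(1, 1/(-11 + u))*150 = 120 - 8/9*150 = 120 - 400/3 = -40/3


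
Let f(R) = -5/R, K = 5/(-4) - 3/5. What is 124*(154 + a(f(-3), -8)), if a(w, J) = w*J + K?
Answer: 258199/15 ≈ 17213.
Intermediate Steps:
K = -37/20 (K = 5*(-¼) - 3*⅕ = -5/4 - ⅗ = -37/20 ≈ -1.8500)
a(w, J) = -37/20 + J*w (a(w, J) = w*J - 37/20 = J*w - 37/20 = -37/20 + J*w)
124*(154 + a(f(-3), -8)) = 124*(154 + (-37/20 - (-40)/(-3))) = 124*(154 + (-37/20 - (-40)*(-1)/3)) = 124*(154 + (-37/20 - 8*5/3)) = 124*(154 + (-37/20 - 40/3)) = 124*(154 - 911/60) = 124*(8329/60) = 258199/15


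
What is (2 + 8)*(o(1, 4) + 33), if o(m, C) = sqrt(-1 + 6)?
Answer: 330 + 10*sqrt(5) ≈ 352.36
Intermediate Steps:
o(m, C) = sqrt(5)
(2 + 8)*(o(1, 4) + 33) = (2 + 8)*(sqrt(5) + 33) = 10*(33 + sqrt(5)) = 330 + 10*sqrt(5)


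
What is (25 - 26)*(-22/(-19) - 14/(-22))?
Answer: -375/209 ≈ -1.7943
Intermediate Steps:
(25 - 26)*(-22/(-19) - 14/(-22)) = -(-22*(-1/19) - 14*(-1/22)) = -(22/19 + 7/11) = -1*375/209 = -375/209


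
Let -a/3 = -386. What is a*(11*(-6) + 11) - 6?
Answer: -63696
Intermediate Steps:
a = 1158 (a = -3*(-386) = 1158)
a*(11*(-6) + 11) - 6 = 1158*(11*(-6) + 11) - 6 = 1158*(-66 + 11) - 6 = 1158*(-55) - 6 = -63690 - 6 = -63696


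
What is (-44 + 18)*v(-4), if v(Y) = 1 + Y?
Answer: 78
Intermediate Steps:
(-44 + 18)*v(-4) = (-44 + 18)*(1 - 4) = -26*(-3) = 78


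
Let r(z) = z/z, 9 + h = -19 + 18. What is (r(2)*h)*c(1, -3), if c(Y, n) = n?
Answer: 30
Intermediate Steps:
h = -10 (h = -9 + (-19 + 18) = -9 - 1 = -10)
r(z) = 1
(r(2)*h)*c(1, -3) = (1*(-10))*(-3) = -10*(-3) = 30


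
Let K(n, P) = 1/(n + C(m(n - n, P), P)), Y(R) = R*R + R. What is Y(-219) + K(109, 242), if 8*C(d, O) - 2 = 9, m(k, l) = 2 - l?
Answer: 42156194/883 ≈ 47742.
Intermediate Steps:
C(d, O) = 11/8 (C(d, O) = ¼ + (⅛)*9 = ¼ + 9/8 = 11/8)
Y(R) = R + R² (Y(R) = R² + R = R + R²)
K(n, P) = 1/(11/8 + n) (K(n, P) = 1/(n + 11/8) = 1/(11/8 + n))
Y(-219) + K(109, 242) = -219*(1 - 219) + 8/(11 + 8*109) = -219*(-218) + 8/(11 + 872) = 47742 + 8/883 = 42156194/883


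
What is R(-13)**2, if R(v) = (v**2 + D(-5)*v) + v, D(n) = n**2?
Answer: 28561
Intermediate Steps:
R(v) = v**2 + 26*v (R(v) = (v**2 + (-5)**2*v) + v = (v**2 + 25*v) + v = v**2 + 26*v)
R(-13)**2 = (-13*(26 - 13))**2 = (-13*13)**2 = (-169)**2 = 28561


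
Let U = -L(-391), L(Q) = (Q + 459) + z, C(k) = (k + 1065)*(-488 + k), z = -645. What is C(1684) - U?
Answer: 3287227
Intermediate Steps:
C(k) = (-488 + k)*(1065 + k) (C(k) = (1065 + k)*(-488 + k) = (-488 + k)*(1065 + k))
L(Q) = -186 + Q (L(Q) = (Q + 459) - 645 = (459 + Q) - 645 = -186 + Q)
U = 577 (U = -(-186 - 391) = -1*(-577) = 577)
C(1684) - U = (-519720 + 1684**2 + 577*1684) - 1*577 = (-519720 + 2835856 + 971668) - 577 = 3287804 - 577 = 3287227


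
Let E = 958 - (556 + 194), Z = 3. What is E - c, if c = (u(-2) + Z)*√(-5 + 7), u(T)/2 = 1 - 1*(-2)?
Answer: 208 - 9*√2 ≈ 195.27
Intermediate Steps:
u(T) = 6 (u(T) = 2*(1 - 1*(-2)) = 2*(1 + 2) = 2*3 = 6)
E = 208 (E = 958 - 1*750 = 958 - 750 = 208)
c = 9*√2 (c = (6 + 3)*√(-5 + 7) = 9*√2 ≈ 12.728)
E - c = 208 - 9*√2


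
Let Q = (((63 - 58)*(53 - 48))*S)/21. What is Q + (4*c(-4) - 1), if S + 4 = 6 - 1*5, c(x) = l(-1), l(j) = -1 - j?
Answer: -32/7 ≈ -4.5714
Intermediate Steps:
c(x) = 0 (c(x) = -1 - 1*(-1) = -1 + 1 = 0)
S = -3 (S = -4 + (6 - 1*5) = -4 + (6 - 5) = -4 + 1 = -3)
Q = -25/7 (Q = (((63 - 58)*(53 - 48))*(-3))/21 = ((5*5)*(-3))*(1/21) = (25*(-3))*(1/21) = -75*1/21 = -25/7 ≈ -3.5714)
Q + (4*c(-4) - 1) = -25/7 + (4*0 - 1) = -25/7 + (0 - 1) = -25/7 - 1 = -32/7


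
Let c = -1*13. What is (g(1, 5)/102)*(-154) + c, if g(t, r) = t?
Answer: -740/51 ≈ -14.510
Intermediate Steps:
c = -13
(g(1, 5)/102)*(-154) + c = (1/102)*(-154) - 13 = -77/51 - 13 = -740/51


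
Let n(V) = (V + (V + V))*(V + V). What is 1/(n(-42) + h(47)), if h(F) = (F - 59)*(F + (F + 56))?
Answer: 1/8784 ≈ 0.00011384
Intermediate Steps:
n(V) = 6*V² (n(V) = (V + 2*V)*(2*V) = (3*V)*(2*V) = 6*V²)
h(F) = (-59 + F)*(56 + 2*F) (h(F) = (-59 + F)*(F + (56 + F)) = (-59 + F)*(56 + 2*F))
1/(n(-42) + h(47)) = 1/(6*(-42)² + (-3304 - 62*47 + 2*47²)) = 1/(6*1764 + (-3304 - 2914 + 2*2209)) = 1/(10584 + (-3304 - 2914 + 4418)) = 1/(10584 - 1800) = 1/8784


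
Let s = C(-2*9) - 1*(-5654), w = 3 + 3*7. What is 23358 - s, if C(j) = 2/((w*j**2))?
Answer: 68833151/3888 ≈ 17704.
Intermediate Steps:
w = 24 (w = 3 + 21 = 24)
C(j) = 1/(12*j**2) (C(j) = 2/((24*j**2)) = 2*(1/(24*j**2)) = 1/(12*j**2))
s = 21982753/3888 (s = 1/(12*(-2*9)**2) - 1*(-5654) = (1/12)/(-18)**2 + 5654 = (1/12)*(1/324) + 5654 = 1/3888 + 5654 = 21982753/3888 ≈ 5654.0)
23358 - s = 23358 - 1*21982753/3888 = 23358 - 21982753/3888 = 68833151/3888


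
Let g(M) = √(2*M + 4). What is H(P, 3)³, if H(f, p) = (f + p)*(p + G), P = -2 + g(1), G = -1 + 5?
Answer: 6517 + 3087*√6 ≈ 14079.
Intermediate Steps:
G = 4
g(M) = √(4 + 2*M)
P = -2 + √6 (P = -2 + √(4 + 2*1) = -2 + √(4 + 2) = -2 + √6 ≈ 0.44949)
H(f, p) = (4 + p)*(f + p) (H(f, p) = (f + p)*(p + 4) = (f + p)*(4 + p) = (4 + p)*(f + p))
H(P, 3)³ = (3² + 4*(-2 + √6) + 4*3 + (-2 + √6)*3)³ = (9 + (-8 + 4*√6) + 12 + (-6 + 3*√6))³ = (7 + 7*√6)³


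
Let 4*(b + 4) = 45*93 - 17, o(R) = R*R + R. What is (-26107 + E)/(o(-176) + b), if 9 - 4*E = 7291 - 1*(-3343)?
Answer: -115053/127352 ≈ -0.90343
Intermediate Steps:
o(R) = R + R² (o(R) = R² + R = R + R²)
E = -10625/4 (E = 9/4 - (7291 - 1*(-3343))/4 = 9/4 - (7291 + 3343)/4 = 9/4 - ¼*10634 = 9/4 - 5317/2 = -10625/4 ≈ -2656.3)
b = 1038 (b = -4 + (45*93 - 17)/4 = -4 + (4185 - 17)/4 = -4 + (¼)*4168 = -4 + 1042 = 1038)
(-26107 + E)/(o(-176) + b) = (-26107 - 10625/4)/(-176*(1 - 176) + 1038) = -115053/(4*(-176*(-175) + 1038)) = -115053/(4*(30800 + 1038)) = -115053/4/31838 = -115053/4*1/31838 = -115053/127352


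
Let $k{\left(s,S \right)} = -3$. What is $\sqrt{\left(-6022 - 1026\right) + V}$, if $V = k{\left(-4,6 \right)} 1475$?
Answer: $i \sqrt{11473} \approx 107.11 i$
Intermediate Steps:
$V = -4425$ ($V = \left(-3\right) 1475 = -4425$)
$\sqrt{\left(-6022 - 1026\right) + V} = \sqrt{\left(-6022 - 1026\right) - 4425} = \sqrt{-7048 - 4425} = \sqrt{-11473} = i \sqrt{11473}$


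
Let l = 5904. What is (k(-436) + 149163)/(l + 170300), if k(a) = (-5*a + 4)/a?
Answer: 2322603/2743748 ≈ 0.84651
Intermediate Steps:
k(a) = (4 - 5*a)/a
(k(-436) + 149163)/(l + 170300) = ((-5 + 4/(-436)) + 149163)/(5904 + 170300) = ((-5 + 4*(-1/436)) + 149163)/176204 = ((-5 - 1/109) + 149163)*(1/176204) = (-546/109 + 149163)*(1/176204) = (16258221/109)*(1/176204) = 2322603/2743748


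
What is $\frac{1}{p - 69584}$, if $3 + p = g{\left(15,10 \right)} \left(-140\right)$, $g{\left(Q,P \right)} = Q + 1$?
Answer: $- \frac{1}{71827} \approx -1.3922 \cdot 10^{-5}$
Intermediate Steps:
$g{\left(Q,P \right)} = 1 + Q$
$p = -2243$ ($p = -3 + \left(1 + 15\right) \left(-140\right) = -3 + 16 \left(-140\right) = -3 - 2240 = -2243$)
$\frac{1}{p - 69584} = \frac{1}{-2243 - 69584} = \frac{1}{-71827} = - \frac{1}{71827}$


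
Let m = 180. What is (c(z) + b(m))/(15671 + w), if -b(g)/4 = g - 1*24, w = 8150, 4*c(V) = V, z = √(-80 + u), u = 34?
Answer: -624/23821 + I*√46/95284 ≈ -0.026195 + 7.118e-5*I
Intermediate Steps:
z = I*√46 (z = √(-80 + 34) = √(-46) = I*√46 ≈ 6.7823*I)
c(V) = V/4
b(g) = 96 - 4*g (b(g) = -4*(g - 1*24) = -4*(g - 24) = -4*(-24 + g) = 96 - 4*g)
(c(z) + b(m))/(15671 + w) = ((I*√46)/4 + (96 - 4*180))/(15671 + 8150) = (I*√46/4 + (96 - 720))/23821 = (I*√46/4 - 624)*(1/23821) = (-624 + I*√46/4)*(1/23821) = -624/23821 + I*√46/95284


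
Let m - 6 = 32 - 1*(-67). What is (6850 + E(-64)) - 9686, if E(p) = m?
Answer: -2731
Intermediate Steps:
m = 105 (m = 6 + (32 - 1*(-67)) = 6 + (32 + 67) = 6 + 99 = 105)
E(p) = 105
(6850 + E(-64)) - 9686 = (6850 + 105) - 9686 = 6955 - 9686 = -2731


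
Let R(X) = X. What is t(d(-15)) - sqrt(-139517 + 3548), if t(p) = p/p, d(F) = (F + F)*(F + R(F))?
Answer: 1 - I*sqrt(135969) ≈ 1.0 - 368.74*I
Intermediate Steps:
d(F) = 4*F**2 (d(F) = (F + F)*(F + F) = (2*F)*(2*F) = 4*F**2)
t(p) = 1
t(d(-15)) - sqrt(-139517 + 3548) = 1 - sqrt(-139517 + 3548) = 1 - sqrt(-135969) = 1 - I*sqrt(135969)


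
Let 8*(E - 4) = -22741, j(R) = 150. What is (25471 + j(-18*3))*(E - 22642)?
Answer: -5222712745/8 ≈ -6.5284e+8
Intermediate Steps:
E = -22709/8 (E = 4 + (⅛)*(-22741) = 4 - 22741/8 = -22709/8 ≈ -2838.6)
(25471 + j(-18*3))*(E - 22642) = (25471 + 150)*(-22709/8 - 22642) = 25621*(-203845/8) = -5222712745/8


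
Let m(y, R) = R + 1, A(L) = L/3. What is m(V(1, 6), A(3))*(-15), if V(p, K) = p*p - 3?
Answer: -30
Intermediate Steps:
V(p, K) = -3 + p**2 (V(p, K) = p**2 - 3 = -3 + p**2)
A(L) = L/3 (A(L) = L*(1/3) = L/3)
m(y, R) = 1 + R
m(V(1, 6), A(3))*(-15) = (1 + (1/3)*3)*(-15) = (1 + 1)*(-15) = 2*(-15) = -30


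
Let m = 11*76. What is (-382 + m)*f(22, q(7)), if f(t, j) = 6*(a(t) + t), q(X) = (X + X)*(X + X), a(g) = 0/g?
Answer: 59928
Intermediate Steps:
a(g) = 0
m = 836
q(X) = 4*X² (q(X) = (2*X)*(2*X) = 4*X²)
f(t, j) = 6*t (f(t, j) = 6*(0 + t) = 6*t)
(-382 + m)*f(22, q(7)) = (-382 + 836)*(6*22) = 454*132 = 59928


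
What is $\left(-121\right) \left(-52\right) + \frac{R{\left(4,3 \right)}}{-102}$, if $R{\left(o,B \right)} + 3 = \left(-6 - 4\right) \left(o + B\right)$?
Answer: $\frac{641857}{102} \approx 6292.7$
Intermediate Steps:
$R{\left(o,B \right)} = -3 - 10 B - 10 o$ ($R{\left(o,B \right)} = -3 + \left(-6 - 4\right) \left(o + B\right) = -3 - 10 \left(B + o\right) = -3 - \left(10 B + 10 o\right) = -3 - 10 B - 10 o$)
$\left(-121\right) \left(-52\right) + \frac{R{\left(4,3 \right)}}{-102} = \left(-121\right) \left(-52\right) + \frac{-3 - 30 - 40}{-102} = 6292 + \left(-3 - 30 - 40\right) \left(- \frac{1}{102}\right) = 6292 - - \frac{73}{102} = 6292 + \frac{73}{102} = \frac{641857}{102}$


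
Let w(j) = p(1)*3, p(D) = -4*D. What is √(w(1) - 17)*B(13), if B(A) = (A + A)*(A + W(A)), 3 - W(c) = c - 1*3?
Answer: 156*I*√29 ≈ 840.09*I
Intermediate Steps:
W(c) = 6 - c (W(c) = 3 - (c - 1*3) = 3 - (c - 3) = 3 - (-3 + c) = 3 + (3 - c) = 6 - c)
B(A) = 12*A (B(A) = (A + A)*(A + (6 - A)) = (2*A)*6 = 12*A)
w(j) = -12 (w(j) = -4*1*3 = -4*3 = -12)
√(w(1) - 17)*B(13) = √(-12 - 17)*(12*13) = √(-29)*156 = (I*√29)*156 = 156*I*√29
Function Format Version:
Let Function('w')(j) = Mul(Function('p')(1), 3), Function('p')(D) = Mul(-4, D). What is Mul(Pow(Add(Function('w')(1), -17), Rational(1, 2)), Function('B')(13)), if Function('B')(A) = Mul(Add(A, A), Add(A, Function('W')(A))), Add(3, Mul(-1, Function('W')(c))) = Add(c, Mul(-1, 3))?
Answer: Mul(156, I, Pow(29, Rational(1, 2))) ≈ Mul(840.09, I)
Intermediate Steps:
Function('W')(c) = Add(6, Mul(-1, c)) (Function('W')(c) = Add(3, Mul(-1, Add(c, Mul(-1, 3)))) = Add(3, Mul(-1, Add(c, -3))) = Add(3, Mul(-1, Add(-3, c))) = Add(3, Add(3, Mul(-1, c))) = Add(6, Mul(-1, c)))
Function('B')(A) = Mul(12, A) (Function('B')(A) = Mul(Add(A, A), Add(A, Add(6, Mul(-1, A)))) = Mul(Mul(2, A), 6) = Mul(12, A))
Function('w')(j) = -12 (Function('w')(j) = Mul(Mul(-4, 1), 3) = Mul(-4, 3) = -12)
Mul(Pow(Add(Function('w')(1), -17), Rational(1, 2)), Function('B')(13)) = Mul(Pow(Add(-12, -17), Rational(1, 2)), Mul(12, 13)) = Mul(Pow(-29, Rational(1, 2)), 156) = Mul(Mul(I, Pow(29, Rational(1, 2))), 156) = Mul(156, I, Pow(29, Rational(1, 2)))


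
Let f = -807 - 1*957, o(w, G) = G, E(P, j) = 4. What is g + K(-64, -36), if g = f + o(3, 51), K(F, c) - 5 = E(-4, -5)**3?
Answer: -1644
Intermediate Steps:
K(F, c) = 69 (K(F, c) = 5 + 4**3 = 5 + 64 = 69)
f = -1764 (f = -807 - 957 = -1764)
g = -1713 (g = -1764 + 51 = -1713)
g + K(-64, -36) = -1713 + 69 = -1644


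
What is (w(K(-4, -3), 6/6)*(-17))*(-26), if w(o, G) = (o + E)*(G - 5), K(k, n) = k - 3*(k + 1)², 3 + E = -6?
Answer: 70720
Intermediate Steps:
E = -9 (E = -3 - 6 = -9)
K(k, n) = k - 3*(1 + k)²
w(o, G) = (-9 + o)*(-5 + G) (w(o, G) = (o - 9)*(G - 5) = (-9 + o)*(-5 + G))
(w(K(-4, -3), 6/6)*(-17))*(-26) = ((45 - 54/6 - 5*(-4 - 3*(1 - 4)²) + (6/6)*(-4 - 3*(1 - 4)²))*(-17))*(-26) = ((45 - 54/6 - 5*(-4 - 3*(-3)²) + (6*(⅙))*(-4 - 3*(-3)²))*(-17))*(-26) = ((45 - 9*1 - 5*(-4 - 3*9) + 1*(-4 - 3*9))*(-17))*(-26) = ((45 - 9 - 5*(-4 - 27) + 1*(-4 - 27))*(-17))*(-26) = ((45 - 9 - 5*(-31) + 1*(-31))*(-17))*(-26) = ((45 - 9 + 155 - 31)*(-17))*(-26) = (160*(-17))*(-26) = -2720*(-26) = 70720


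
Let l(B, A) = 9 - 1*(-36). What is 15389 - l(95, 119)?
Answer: 15344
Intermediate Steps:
l(B, A) = 45 (l(B, A) = 9 + 36 = 45)
15389 - l(95, 119) = 15389 - 1*45 = 15389 - 45 = 15344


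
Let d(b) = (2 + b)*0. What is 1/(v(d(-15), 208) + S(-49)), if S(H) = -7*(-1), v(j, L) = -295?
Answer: -1/288 ≈ -0.0034722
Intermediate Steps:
d(b) = 0
S(H) = 7
1/(v(d(-15), 208) + S(-49)) = 1/(-295 + 7) = 1/(-288) = -1/288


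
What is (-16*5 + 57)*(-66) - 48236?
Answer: -46718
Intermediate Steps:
(-16*5 + 57)*(-66) - 48236 = (-80 + 57)*(-66) - 48236 = -23*(-66) - 48236 = 1518 - 48236 = -46718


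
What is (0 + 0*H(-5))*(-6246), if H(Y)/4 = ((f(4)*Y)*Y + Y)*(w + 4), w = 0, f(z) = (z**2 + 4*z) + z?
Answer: 0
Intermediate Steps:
f(z) = z**2 + 5*z
H(Y) = 16*Y + 576*Y**2 (H(Y) = 4*((((4*(5 + 4))*Y)*Y + Y)*(0 + 4)) = 4*((((4*9)*Y)*Y + Y)*4) = 4*(((36*Y)*Y + Y)*4) = 4*((36*Y**2 + Y)*4) = 4*((Y + 36*Y**2)*4) = 4*(4*Y + 144*Y**2) = 16*Y + 576*Y**2)
(0 + 0*H(-5))*(-6246) = (0 + 0*(16*(-5)*(1 + 36*(-5))))*(-6246) = (0 + 0*(16*(-5)*(1 - 180)))*(-6246) = (0 + 0*(16*(-5)*(-179)))*(-6246) = (0 + 0*14320)*(-6246) = (0 + 0)*(-6246) = 0*(-6246) = 0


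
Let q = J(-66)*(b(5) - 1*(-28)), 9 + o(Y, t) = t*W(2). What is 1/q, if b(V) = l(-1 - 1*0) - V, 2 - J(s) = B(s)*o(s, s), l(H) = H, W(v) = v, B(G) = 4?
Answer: 1/12452 ≈ 8.0308e-5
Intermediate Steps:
o(Y, t) = -9 + 2*t (o(Y, t) = -9 + t*2 = -9 + 2*t)
J(s) = 38 - 8*s (J(s) = 2 - 4*(-9 + 2*s) = 2 - (-36 + 8*s) = 2 + (36 - 8*s) = 38 - 8*s)
b(V) = -1 - V (b(V) = (-1 - 1*0) - V = (-1 + 0) - V = -1 - V)
q = 12452 (q = (38 - 8*(-66))*((-1 - 1*5) - 1*(-28)) = (38 + 528)*((-1 - 5) + 28) = 566*(-6 + 28) = 566*22 = 12452)
1/q = 1/12452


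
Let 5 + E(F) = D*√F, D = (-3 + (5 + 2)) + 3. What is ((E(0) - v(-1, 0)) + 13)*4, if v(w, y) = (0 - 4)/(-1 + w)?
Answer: 24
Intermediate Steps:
v(w, y) = -4/(-1 + w)
D = 7 (D = (-3 + 7) + 3 = 4 + 3 = 7)
E(F) = -5 + 7*√F
((E(0) - v(-1, 0)) + 13)*4 = (((-5 + 7*√0) - (-4)/(-1 - 1)) + 13)*4 = (((-5 + 7*0) - (-4)/(-2)) + 13)*4 = (((-5 + 0) - (-4)*(-1)/2) + 13)*4 = ((-5 - 1*2) + 13)*4 = ((-5 - 2) + 13)*4 = (-7 + 13)*4 = 6*4 = 24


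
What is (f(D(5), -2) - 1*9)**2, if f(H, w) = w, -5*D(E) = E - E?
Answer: 121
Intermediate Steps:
D(E) = 0 (D(E) = -(E - E)/5 = -1/5*0 = 0)
(f(D(5), -2) - 1*9)**2 = (-2 - 1*9)**2 = (-2 - 9)**2 = (-11)**2 = 121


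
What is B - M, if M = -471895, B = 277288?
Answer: 749183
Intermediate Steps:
B - M = 277288 - 1*(-471895) = 277288 + 471895 = 749183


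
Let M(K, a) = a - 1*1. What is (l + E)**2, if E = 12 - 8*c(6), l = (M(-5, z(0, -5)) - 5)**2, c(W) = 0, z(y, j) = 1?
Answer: 1369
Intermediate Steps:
M(K, a) = -1 + a (M(K, a) = a - 1 = -1 + a)
l = 25 (l = ((-1 + 1) - 5)**2 = (0 - 5)**2 = (-5)**2 = 25)
E = 12 (E = 12 - 8*0 = 12 + 0 = 12)
(l + E)**2 = (25 + 12)**2 = 37**2 = 1369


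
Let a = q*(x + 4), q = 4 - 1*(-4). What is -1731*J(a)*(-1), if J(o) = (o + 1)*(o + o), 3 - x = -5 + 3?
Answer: 18196272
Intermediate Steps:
q = 8 (q = 4 + 4 = 8)
x = 5 (x = 3 - (-5 + 3) = 3 - 1*(-2) = 3 + 2 = 5)
a = 72 (a = 8*(5 + 4) = 8*9 = 72)
J(o) = 2*o*(1 + o) (J(o) = (1 + o)*(2*o) = 2*o*(1 + o))
-1731*J(a)*(-1) = -1731*2*72*(1 + 72)*(-1) = -1731*2*72*73*(-1) = -18196272*(-1) = -1731*(-10512) = 18196272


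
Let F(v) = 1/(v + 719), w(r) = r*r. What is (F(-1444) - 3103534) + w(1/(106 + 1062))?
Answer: -3069588787885099/989062400 ≈ -3.1035e+6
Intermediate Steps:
w(r) = r²
F(v) = 1/(719 + v)
(F(-1444) - 3103534) + w(1/(106 + 1062)) = (1/(719 - 1444) - 3103534) + (1/(106 + 1062))² = (1/(-725) - 3103534) + (1/1168)² = (-1/725 - 3103534) + (1/1168)² = -2250062151/725 + 1/1364224 = -3069588787885099/989062400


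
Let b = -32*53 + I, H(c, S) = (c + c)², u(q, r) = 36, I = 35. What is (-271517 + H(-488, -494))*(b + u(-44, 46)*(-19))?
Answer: -1597083355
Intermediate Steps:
H(c, S) = 4*c² (H(c, S) = (2*c)² = 4*c²)
b = -1661 (b = -32*53 + 35 = -1696 + 35 = -1661)
(-271517 + H(-488, -494))*(b + u(-44, 46)*(-19)) = (-271517 + 4*(-488)²)*(-1661 + 36*(-19)) = (-271517 + 4*238144)*(-1661 - 684) = (-271517 + 952576)*(-2345) = 681059*(-2345) = -1597083355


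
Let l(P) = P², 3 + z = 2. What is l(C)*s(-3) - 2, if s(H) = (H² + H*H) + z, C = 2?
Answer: 66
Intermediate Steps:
z = -1 (z = -3 + 2 = -1)
s(H) = -1 + 2*H² (s(H) = (H² + H*H) - 1 = (H² + H²) - 1 = 2*H² - 1 = -1 + 2*H²)
l(C)*s(-3) - 2 = 2²*(-1 + 2*(-3)²) - 2 = 4*(-1 + 2*9) - 2 = 4*(-1 + 18) - 2 = 4*17 - 2 = 68 - 2 = 66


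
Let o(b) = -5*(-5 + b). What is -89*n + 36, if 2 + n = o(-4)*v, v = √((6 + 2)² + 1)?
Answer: 214 - 4005*√65 ≈ -32075.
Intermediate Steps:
o(b) = 25 - 5*b
v = √65 (v = √(8² + 1) = √(64 + 1) = √65 ≈ 8.0623)
n = -2 + 45*√65 (n = -2 + (25 - 5*(-4))*√65 = -2 + (25 + 20)*√65 = -2 + 45*√65 ≈ 360.80)
-89*n + 36 = -89*(-2 + 45*√65) + 36 = (178 - 4005*√65) + 36 = 214 - 4005*√65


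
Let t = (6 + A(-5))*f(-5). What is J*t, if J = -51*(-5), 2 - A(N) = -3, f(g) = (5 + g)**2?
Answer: 0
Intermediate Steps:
A(N) = 5 (A(N) = 2 - 1*(-3) = 2 + 3 = 5)
t = 0 (t = (6 + 5)*(5 - 5)**2 = 11*0**2 = 11*0 = 0)
J = 255
J*t = 255*0 = 0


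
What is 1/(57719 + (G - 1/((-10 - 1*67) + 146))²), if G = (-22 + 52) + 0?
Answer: 4761/279080920 ≈ 1.7060e-5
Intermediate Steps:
G = 30 (G = 30 + 0 = 30)
1/(57719 + (G - 1/((-10 - 1*67) + 146))²) = 1/(57719 + (30 - 1/((-10 - 1*67) + 146))²) = 1/(57719 + (30 - 1/((-10 - 67) + 146))²) = 1/(57719 + (30 - 1/(-77 + 146))²) = 1/(57719 + (30 - 1/69)²) = 1/(57719 + (2069/69)²) = 1/(57719 + 4280761/4761) = 1/(279080920/4761) = 4761/279080920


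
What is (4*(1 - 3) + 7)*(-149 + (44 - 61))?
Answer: 166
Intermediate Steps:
(4*(1 - 3) + 7)*(-149 + (44 - 61)) = (4*(-2) + 7)*(-149 - 17) = (-8 + 7)*(-166) = -1*(-166) = 166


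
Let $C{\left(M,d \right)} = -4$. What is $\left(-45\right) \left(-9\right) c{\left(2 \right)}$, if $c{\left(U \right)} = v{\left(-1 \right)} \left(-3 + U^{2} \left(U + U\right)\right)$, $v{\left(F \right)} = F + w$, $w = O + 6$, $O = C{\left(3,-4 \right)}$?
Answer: $5265$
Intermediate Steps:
$O = -4$
$w = 2$ ($w = -4 + 6 = 2$)
$v{\left(F \right)} = 2 + F$ ($v{\left(F \right)} = F + 2 = 2 + F$)
$c{\left(U \right)} = -3 + 2 U^{3}$ ($c{\left(U \right)} = \left(2 - 1\right) \left(-3 + U^{2} \left(U + U\right)\right) = 1 \left(-3 + U^{2} \cdot 2 U\right) = 1 \left(-3 + 2 U^{3}\right) = -3 + 2 U^{3}$)
$\left(-45\right) \left(-9\right) c{\left(2 \right)} = \left(-45\right) \left(-9\right) \left(-3 + 2 \cdot 2^{3}\right) = 405 \left(-3 + 2 \cdot 8\right) = 405 \left(-3 + 16\right) = 405 \cdot 13 = 5265$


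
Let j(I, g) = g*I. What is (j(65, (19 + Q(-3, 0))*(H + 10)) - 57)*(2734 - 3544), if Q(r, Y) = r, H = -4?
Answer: -5008230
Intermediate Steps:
j(I, g) = I*g
(j(65, (19 + Q(-3, 0))*(H + 10)) - 57)*(2734 - 3544) = (65*((19 - 3)*(-4 + 10)) - 57)*(2734 - 3544) = (65*(16*6) - 57)*(-810) = (65*96 - 57)*(-810) = (6240 - 57)*(-810) = 6183*(-810) = -5008230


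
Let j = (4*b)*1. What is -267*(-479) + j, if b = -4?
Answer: 127877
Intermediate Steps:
j = -16 (j = (4*(-4))*1 = -16*1 = -16)
-267*(-479) + j = -267*(-479) - 16 = 127893 - 16 = 127877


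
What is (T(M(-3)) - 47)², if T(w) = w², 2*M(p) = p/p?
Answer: 34969/16 ≈ 2185.6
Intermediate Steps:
M(p) = ½ (M(p) = (p/p)/2 = (½)*1 = ½)
(T(M(-3)) - 47)² = ((½)² - 47)² = (¼ - 47)² = (-187/4)² = 34969/16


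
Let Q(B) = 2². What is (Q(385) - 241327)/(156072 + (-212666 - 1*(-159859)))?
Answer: -241323/103265 ≈ -2.3369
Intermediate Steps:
Q(B) = 4
(Q(385) - 241327)/(156072 + (-212666 - 1*(-159859))) = (4 - 241327)/(156072 + (-212666 - 1*(-159859))) = -241323/(156072 + (-212666 + 159859)) = -241323/(156072 - 52807) = -241323/103265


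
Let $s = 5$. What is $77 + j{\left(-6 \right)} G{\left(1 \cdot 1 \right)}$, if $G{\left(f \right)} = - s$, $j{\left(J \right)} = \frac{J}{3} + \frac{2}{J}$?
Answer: $\frac{266}{3} \approx 88.667$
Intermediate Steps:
$j{\left(J \right)} = \frac{2}{J} + \frac{J}{3}$ ($j{\left(J \right)} = J \frac{1}{3} + \frac{2}{J} = \frac{J}{3} + \frac{2}{J} = \frac{2}{J} + \frac{J}{3}$)
$G{\left(f \right)} = -5$ ($G{\left(f \right)} = \left(-1\right) 5 = -5$)
$77 + j{\left(-6 \right)} G{\left(1 \cdot 1 \right)} = 77 + \left(\frac{2}{-6} + \frac{1}{3} \left(-6\right)\right) \left(-5\right) = 77 + \left(2 \left(- \frac{1}{6}\right) - 2\right) \left(-5\right) = 77 + \left(- \frac{1}{3} - 2\right) \left(-5\right) = 77 - - \frac{35}{3} = 77 + \frac{35}{3} = \frac{266}{3}$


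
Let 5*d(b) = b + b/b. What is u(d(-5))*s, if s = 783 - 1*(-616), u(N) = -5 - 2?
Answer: -9793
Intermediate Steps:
d(b) = ⅕ + b/5 (d(b) = (b + b/b)/5 = (b + 1)/5 = (1 + b)/5 = ⅕ + b/5)
u(N) = -7
s = 1399 (s = 783 + 616 = 1399)
u(d(-5))*s = -7*1399 = -9793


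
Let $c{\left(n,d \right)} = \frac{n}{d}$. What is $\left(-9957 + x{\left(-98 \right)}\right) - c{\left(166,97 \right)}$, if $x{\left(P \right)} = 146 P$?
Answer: $- \frac{2353871}{97} \approx -24267.0$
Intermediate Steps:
$\left(-9957 + x{\left(-98 \right)}\right) - c{\left(166,97 \right)} = \left(-9957 + 146 \left(-98\right)\right) - \frac{166}{97} = \left(-9957 - 14308\right) - 166 \cdot \frac{1}{97} = -24265 - \frac{166}{97} = - \frac{2353871}{97}$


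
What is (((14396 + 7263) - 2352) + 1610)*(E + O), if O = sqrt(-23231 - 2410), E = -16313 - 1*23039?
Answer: -823125784 + 62751*I*sqrt(2849) ≈ -8.2313e+8 + 3.3494e+6*I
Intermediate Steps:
E = -39352 (E = -16313 - 23039 = -39352)
O = 3*I*sqrt(2849) (O = sqrt(-25641) = 3*I*sqrt(2849) ≈ 160.13*I)
(((14396 + 7263) - 2352) + 1610)*(E + O) = (((14396 + 7263) - 2352) + 1610)*(-39352 + 3*I*sqrt(2849)) = ((21659 - 2352) + 1610)*(-39352 + 3*I*sqrt(2849)) = (19307 + 1610)*(-39352 + 3*I*sqrt(2849)) = 20917*(-39352 + 3*I*sqrt(2849)) = -823125784 + 62751*I*sqrt(2849)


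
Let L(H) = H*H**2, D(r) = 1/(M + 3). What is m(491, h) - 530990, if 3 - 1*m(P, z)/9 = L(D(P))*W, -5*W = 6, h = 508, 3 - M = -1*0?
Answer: -10619259/20 ≈ -5.3096e+5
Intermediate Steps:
M = 3 (M = 3 - (-1)*0 = 3 - 1*0 = 3 + 0 = 3)
W = -6/5 (W = -1/5*6 = -6/5 ≈ -1.2000)
D(r) = 1/6 (D(r) = 1/(3 + 3) = 1/6)
L(H) = H**3
m(P, z) = 541/20 (m(P, z) = 27 - 9*(1/6)**3*(-6)/5 = 27 - (-6)/(24*5) = 27 - 9*(-1/180) = 27 + 1/20 = 541/20)
m(491, h) - 530990 = 541/20 - 530990 = -10619259/20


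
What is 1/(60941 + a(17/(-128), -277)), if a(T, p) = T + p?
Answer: 128/7764975 ≈ 1.6484e-5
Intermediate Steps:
1/(60941 + a(17/(-128), -277)) = 1/(60941 + (17/(-128) - 277)) = 1/(60941 + (17*(-1/128) - 277)) = 1/(60941 + (-17/128 - 277)) = 1/(60941 - 35473/128) = 1/(7764975/128) = 128/7764975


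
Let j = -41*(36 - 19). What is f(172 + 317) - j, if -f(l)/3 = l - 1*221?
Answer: -107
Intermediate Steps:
f(l) = 663 - 3*l (f(l) = -3*(l - 1*221) = -3*(l - 221) = -3*(-221 + l) = 663 - 3*l)
j = -697 (j = -41*17 = -697)
f(172 + 317) - j = (663 - 3*(172 + 317)) - 1*(-697) = (663 - 3*489) + 697 = (663 - 1467) + 697 = -804 + 697 = -107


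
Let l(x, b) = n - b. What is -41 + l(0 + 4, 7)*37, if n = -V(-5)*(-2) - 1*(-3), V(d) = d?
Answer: -559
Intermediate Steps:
n = -7 (n = -1*(-5)*(-2) - 1*(-3) = 5*(-2) + 3 = -10 + 3 = -7)
l(x, b) = -7 - b
-41 + l(0 + 4, 7)*37 = -41 + (-7 - 1*7)*37 = -41 + (-7 - 7)*37 = -41 - 14*37 = -41 - 518 = -559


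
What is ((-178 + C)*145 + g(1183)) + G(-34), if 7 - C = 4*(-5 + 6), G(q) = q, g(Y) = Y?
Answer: -24226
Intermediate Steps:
C = 3 (C = 7 - 4*(-5 + 6) = 7 - 4 = 3)
((-178 + C)*145 + g(1183)) + G(-34) = ((-178 + 3)*145 + 1183) - 34 = (-175*145 + 1183) - 34 = (-25375 + 1183) - 34 = -24192 - 34 = -24226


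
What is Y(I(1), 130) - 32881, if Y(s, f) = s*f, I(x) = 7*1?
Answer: -31971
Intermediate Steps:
I(x) = 7
Y(s, f) = f*s
Y(I(1), 130) - 32881 = 130*7 - 32881 = 910 - 32881 = -31971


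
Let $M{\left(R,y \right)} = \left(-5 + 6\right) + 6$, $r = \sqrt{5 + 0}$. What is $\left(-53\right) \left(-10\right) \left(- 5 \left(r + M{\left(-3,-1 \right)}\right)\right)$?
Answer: $-18550 - 2650 \sqrt{5} \approx -24476.0$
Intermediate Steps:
$r = \sqrt{5} \approx 2.2361$
$M{\left(R,y \right)} = 7$ ($M{\left(R,y \right)} = 1 + 6 = 7$)
$\left(-53\right) \left(-10\right) \left(- 5 \left(r + M{\left(-3,-1 \right)}\right)\right) = \left(-53\right) \left(-10\right) \left(- 5 \left(\sqrt{5} + 7\right)\right) = 530 \left(- 5 \left(7 + \sqrt{5}\right)\right) = 530 \left(-35 - 5 \sqrt{5}\right) = -18550 - 2650 \sqrt{5}$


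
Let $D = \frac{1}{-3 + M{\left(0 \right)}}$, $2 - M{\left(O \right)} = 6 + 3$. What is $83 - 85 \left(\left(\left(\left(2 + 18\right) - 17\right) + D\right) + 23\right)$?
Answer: $- \frac{4237}{2} \approx -2118.5$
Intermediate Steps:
$M{\left(O \right)} = -7$ ($M{\left(O \right)} = 2 - \left(6 + 3\right) = 2 - 9 = -7$)
$D = - \frac{1}{10}$ ($D = \frac{1}{-3 - 7} = \frac{1}{-10} = - \frac{1}{10} \approx -0.1$)
$83 - 85 \left(\left(\left(\left(2 + 18\right) - 17\right) + D\right) + 23\right) = 83 - 85 \left(\left(\left(\left(2 + 18\right) - 17\right) - \frac{1}{10}\right) + 23\right) = 83 - 85 \left(\left(\left(20 - 17\right) - \frac{1}{10}\right) + 23\right) = 83 - 85 \left(\left(3 - \frac{1}{10}\right) + 23\right) = 83 - 85 \left(\frac{29}{10} + 23\right) = 83 - \frac{4403}{2} = - \frac{4237}{2}$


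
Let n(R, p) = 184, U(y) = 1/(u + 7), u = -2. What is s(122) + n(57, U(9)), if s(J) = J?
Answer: 306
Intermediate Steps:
U(y) = ⅕ (U(y) = 1/(-2 + 7) = 1/5 = ⅕)
s(122) + n(57, U(9)) = 122 + 184 = 306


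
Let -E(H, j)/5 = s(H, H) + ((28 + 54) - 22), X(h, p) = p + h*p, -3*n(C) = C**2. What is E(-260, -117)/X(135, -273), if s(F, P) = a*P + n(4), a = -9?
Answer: 4490/13923 ≈ 0.32249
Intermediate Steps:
n(C) = -C**2/3
s(F, P) = -16/3 - 9*P (s(F, P) = -9*P - 1/3*4**2 = -9*P - 1/3*16 = -9*P - 16/3 = -16/3 - 9*P)
E(H, j) = -820/3 + 45*H (E(H, j) = -5*((-16/3 - 9*H) + ((28 + 54) - 22)) = -5*((-16/3 - 9*H) + (82 - 22)) = -5*((-16/3 - 9*H) + 60) = -5*(164/3 - 9*H) = -820/3 + 45*H)
E(-260, -117)/X(135, -273) = (-820/3 + 45*(-260))/((-273*(1 + 135))) = (-820/3 - 11700)/((-273*136)) = -35920/3/(-37128) = -35920/3*(-1/37128) = 4490/13923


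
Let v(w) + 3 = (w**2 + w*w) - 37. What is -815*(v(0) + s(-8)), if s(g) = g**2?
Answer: -19560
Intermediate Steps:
v(w) = -40 + 2*w**2 (v(w) = -3 + ((w**2 + w*w) - 37) = -3 + ((w**2 + w**2) - 37) = -3 + (2*w**2 - 37) = -3 + (-37 + 2*w**2) = -40 + 2*w**2)
-815*(v(0) + s(-8)) = -815*((-40 + 2*0**2) + (-8)**2) = -815*((-40 + 2*0) + 64) = -815*((-40 + 0) + 64) = -815*(-40 + 64) = -815*24 = -19560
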